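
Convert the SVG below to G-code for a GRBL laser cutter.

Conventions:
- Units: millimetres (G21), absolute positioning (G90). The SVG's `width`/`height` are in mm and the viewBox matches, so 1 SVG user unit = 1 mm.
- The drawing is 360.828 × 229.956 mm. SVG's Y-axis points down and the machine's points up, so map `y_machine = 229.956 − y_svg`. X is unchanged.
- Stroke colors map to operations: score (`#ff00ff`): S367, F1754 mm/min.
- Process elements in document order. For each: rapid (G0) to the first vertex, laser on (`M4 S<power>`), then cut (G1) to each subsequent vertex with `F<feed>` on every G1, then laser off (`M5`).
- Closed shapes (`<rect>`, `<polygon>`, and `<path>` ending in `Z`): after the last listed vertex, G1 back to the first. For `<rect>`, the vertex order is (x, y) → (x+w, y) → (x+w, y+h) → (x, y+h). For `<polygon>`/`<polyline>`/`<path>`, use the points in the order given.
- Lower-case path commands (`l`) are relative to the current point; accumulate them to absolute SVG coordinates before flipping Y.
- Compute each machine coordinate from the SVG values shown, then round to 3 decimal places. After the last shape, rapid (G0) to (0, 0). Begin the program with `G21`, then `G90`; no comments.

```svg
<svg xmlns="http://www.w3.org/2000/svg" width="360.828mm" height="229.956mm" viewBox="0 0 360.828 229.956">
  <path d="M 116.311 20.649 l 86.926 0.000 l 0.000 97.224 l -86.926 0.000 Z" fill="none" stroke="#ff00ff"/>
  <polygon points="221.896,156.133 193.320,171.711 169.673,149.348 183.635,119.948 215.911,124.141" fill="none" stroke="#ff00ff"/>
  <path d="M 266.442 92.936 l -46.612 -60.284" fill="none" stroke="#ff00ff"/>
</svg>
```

1 u = 1 mm; y_m = 229.956 − y.

[1] `<path>` rectangle, #ff00ff→score S367 F1754: (116.311,209.307) → (203.237,209.307) → (203.237,112.083) → (116.311,112.083) → (116.311,209.307) (closed)

[2] `<polygon>` regular polygon, #ff00ff→score S367 F1754: (221.896,73.823) → (193.320,58.245) → (169.673,80.608) → (183.635,110.008) → (215.911,105.815) → (221.896,73.823) (closed)

[3] `<path>` line segment, #ff00ff→score S367 F1754: (266.442,137.020) → (219.830,197.304)

G21
G90
G0 X116.311 Y209.307
M4 S367
G1 X203.237 Y209.307 F1754
G1 X203.237 Y112.083 F1754
G1 X116.311 Y112.083 F1754
G1 X116.311 Y209.307 F1754
M5
G0 X221.896 Y73.823
M4 S367
G1 X193.320 Y58.245 F1754
G1 X169.673 Y80.608 F1754
G1 X183.635 Y110.008 F1754
G1 X215.911 Y105.815 F1754
G1 X221.896 Y73.823 F1754
M5
G0 X266.442 Y137.020
M4 S367
G1 X219.830 Y197.304 F1754
M5
G0 X0.000 Y0.000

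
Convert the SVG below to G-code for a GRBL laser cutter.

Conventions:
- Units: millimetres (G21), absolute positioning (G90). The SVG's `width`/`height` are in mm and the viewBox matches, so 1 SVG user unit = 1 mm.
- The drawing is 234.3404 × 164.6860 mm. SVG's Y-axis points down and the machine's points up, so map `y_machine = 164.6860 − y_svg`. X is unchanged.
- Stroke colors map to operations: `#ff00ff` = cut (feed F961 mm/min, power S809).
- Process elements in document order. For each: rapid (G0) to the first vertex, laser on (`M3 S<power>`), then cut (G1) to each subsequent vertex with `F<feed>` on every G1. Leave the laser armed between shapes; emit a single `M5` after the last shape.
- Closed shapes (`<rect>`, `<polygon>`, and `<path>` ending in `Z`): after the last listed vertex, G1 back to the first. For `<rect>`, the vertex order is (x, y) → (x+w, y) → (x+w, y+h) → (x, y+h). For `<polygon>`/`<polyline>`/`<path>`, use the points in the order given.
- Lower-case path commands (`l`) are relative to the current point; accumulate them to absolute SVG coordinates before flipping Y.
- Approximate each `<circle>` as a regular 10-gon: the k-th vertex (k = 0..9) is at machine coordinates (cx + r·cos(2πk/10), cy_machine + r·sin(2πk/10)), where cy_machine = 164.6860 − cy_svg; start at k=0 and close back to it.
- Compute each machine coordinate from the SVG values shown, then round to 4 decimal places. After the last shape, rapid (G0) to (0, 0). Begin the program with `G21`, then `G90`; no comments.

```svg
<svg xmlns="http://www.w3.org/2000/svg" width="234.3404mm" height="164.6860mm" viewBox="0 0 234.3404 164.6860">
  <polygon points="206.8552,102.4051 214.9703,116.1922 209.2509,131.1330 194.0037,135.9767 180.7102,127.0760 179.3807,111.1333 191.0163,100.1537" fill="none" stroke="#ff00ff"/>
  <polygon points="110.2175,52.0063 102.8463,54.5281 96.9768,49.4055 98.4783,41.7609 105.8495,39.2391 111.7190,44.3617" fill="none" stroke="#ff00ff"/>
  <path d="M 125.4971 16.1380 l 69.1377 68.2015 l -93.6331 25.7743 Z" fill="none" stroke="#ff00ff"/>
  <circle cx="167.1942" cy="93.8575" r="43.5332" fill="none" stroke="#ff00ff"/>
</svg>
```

Since the viewBox matches the mm dimensions, user units are millimetres directly. The only transform is the Y-flip y_m = 164.6860 − y_svg.

Shape 1 is a regular polygon drawn with `<polygon>`. Its stroke #ff00ff means cut at S809, F961. After flipping Y the toolpath is (206.8552,62.2809) → (214.9703,48.4938) → (209.2509,33.5530) → (194.0037,28.7093) → (180.7102,37.6100) → (179.3807,53.5527) → (191.0163,64.5323) → (206.8552,62.2809), returning to the start.

Shape 2 is a regular polygon drawn with `<polygon>`. Its stroke #ff00ff means cut at S809, F961. After flipping Y the toolpath is (110.2175,112.6797) → (102.8463,110.1579) → (96.9768,115.2805) → (98.4783,122.9251) → (105.8495,125.4469) → (111.7190,120.3243) → (110.2175,112.6797), returning to the start.

Shape 3 is a regular polygon drawn with `<path>`. Its stroke #ff00ff means cut at S809, F961. After flipping Y the toolpath is (125.4971,148.5480) → (194.6348,80.3465) → (101.0017,54.5722) → (125.4971,148.5480), returning to the start.

Shape 4 is a circle drawn with `<circle>`. Its stroke #ff00ff means cut at S809, F961. After flipping Y the toolpath is (210.7274,70.8285) → (202.4133,96.4167) → (180.6467,112.2310) → (153.7417,112.2310) → (131.9751,96.4167) → (123.6610,70.8285) → (131.9751,45.2403) → (153.7417,29.4260) → (180.6467,29.4260) → (202.4133,45.2403) → (210.7274,70.8285), returning to the start.

G21
G90
G0 X206.8552 Y62.2809
M3 S809
G1 X214.9703 Y48.4938 F961
G1 X209.2509 Y33.5530 F961
G1 X194.0037 Y28.7093 F961
G1 X180.7102 Y37.6100 F961
G1 X179.3807 Y53.5527 F961
G1 X191.0163 Y64.5323 F961
G1 X206.8552 Y62.2809 F961
G0 X110.2175 Y112.6797
M3 S809
G1 X102.8463 Y110.1579 F961
G1 X96.9768 Y115.2805 F961
G1 X98.4783 Y122.9251 F961
G1 X105.8495 Y125.4469 F961
G1 X111.7190 Y120.3243 F961
G1 X110.2175 Y112.6797 F961
G0 X125.4971 Y148.5480
M3 S809
G1 X194.6348 Y80.3465 F961
G1 X101.0017 Y54.5722 F961
G1 X125.4971 Y148.5480 F961
G0 X210.7274 Y70.8285
M3 S809
G1 X202.4133 Y96.4167 F961
G1 X180.6467 Y112.2310 F961
G1 X153.7417 Y112.2310 F961
G1 X131.9751 Y96.4167 F961
G1 X123.6610 Y70.8285 F961
G1 X131.9751 Y45.2403 F961
G1 X153.7417 Y29.4260 F961
G1 X180.6467 Y29.4260 F961
G1 X202.4133 Y45.2403 F961
G1 X210.7274 Y70.8285 F961
M5
G0 X0.0000 Y0.0000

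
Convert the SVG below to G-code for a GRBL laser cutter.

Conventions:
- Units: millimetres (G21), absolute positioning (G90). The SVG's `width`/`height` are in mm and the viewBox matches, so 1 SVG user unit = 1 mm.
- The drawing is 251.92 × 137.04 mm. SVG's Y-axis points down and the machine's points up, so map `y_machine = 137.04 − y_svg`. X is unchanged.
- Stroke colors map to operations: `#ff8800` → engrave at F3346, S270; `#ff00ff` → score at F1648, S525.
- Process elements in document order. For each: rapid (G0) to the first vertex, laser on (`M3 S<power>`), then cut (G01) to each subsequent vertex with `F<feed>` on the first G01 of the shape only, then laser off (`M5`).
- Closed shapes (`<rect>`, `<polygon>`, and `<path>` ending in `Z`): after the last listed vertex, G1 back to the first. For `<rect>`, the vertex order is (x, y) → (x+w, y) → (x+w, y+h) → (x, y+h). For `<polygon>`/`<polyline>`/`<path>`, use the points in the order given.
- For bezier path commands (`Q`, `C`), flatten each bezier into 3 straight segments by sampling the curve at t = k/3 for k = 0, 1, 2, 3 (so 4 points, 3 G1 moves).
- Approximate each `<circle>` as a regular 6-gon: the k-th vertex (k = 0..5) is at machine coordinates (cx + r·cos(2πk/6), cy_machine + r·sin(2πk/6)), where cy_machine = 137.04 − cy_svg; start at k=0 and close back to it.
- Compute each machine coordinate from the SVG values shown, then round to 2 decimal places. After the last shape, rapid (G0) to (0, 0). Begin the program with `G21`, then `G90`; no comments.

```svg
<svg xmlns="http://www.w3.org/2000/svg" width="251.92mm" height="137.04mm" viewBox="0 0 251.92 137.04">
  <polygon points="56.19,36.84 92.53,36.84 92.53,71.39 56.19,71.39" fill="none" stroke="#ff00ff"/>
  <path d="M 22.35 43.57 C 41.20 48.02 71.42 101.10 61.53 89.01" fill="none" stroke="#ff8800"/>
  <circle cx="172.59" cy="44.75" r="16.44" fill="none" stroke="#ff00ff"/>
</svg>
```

Since the viewBox matches the mm dimensions, user units are millimetres directly. The only transform is the Y-flip y_m = 137.04 − y_svg.

Shape 1 is a rectangle drawn with `<polygon>`. Its stroke #ff00ff means score at S525, F1648. After flipping Y the toolpath is (56.19,100.20) → (92.53,100.20) → (92.53,65.65) → (56.19,65.65) → (56.19,100.20), returning to the start.

Shape 2 is a cubic bezier drawn with `<path>`. Its stroke #ff8800 means engrave at S270, F3346. After flipping Y the toolpath is (22.35,93.47) → (43.08,77.02) → (59.96,53.45) → (61.53,48.03).

Shape 3 is a circle drawn with `<circle>`. Its stroke #ff00ff means score at S525, F1648. After flipping Y the toolpath is (189.03,92.29) → (180.81,106.53) → (164.37,106.53) → (156.15,92.29) → (164.37,78.05) → (180.81,78.05) → (189.03,92.29), returning to the start.

G21
G90
G0 X56.19 Y100.20
M3 S525
G01 X92.53 Y100.20 F1648
G01 X92.53 Y65.65
G01 X56.19 Y65.65
G01 X56.19 Y100.20
M5
G0 X22.35 Y93.47
M3 S270
G01 X43.08 Y77.02 F3346
G01 X59.96 Y53.45
G01 X61.53 Y48.03
M5
G0 X189.03 Y92.29
M3 S525
G01 X180.81 Y106.53 F1648
G01 X164.37 Y106.53
G01 X156.15 Y92.29
G01 X164.37 Y78.05
G01 X180.81 Y78.05
G01 X189.03 Y92.29
M5
G0 X0.00 Y0.00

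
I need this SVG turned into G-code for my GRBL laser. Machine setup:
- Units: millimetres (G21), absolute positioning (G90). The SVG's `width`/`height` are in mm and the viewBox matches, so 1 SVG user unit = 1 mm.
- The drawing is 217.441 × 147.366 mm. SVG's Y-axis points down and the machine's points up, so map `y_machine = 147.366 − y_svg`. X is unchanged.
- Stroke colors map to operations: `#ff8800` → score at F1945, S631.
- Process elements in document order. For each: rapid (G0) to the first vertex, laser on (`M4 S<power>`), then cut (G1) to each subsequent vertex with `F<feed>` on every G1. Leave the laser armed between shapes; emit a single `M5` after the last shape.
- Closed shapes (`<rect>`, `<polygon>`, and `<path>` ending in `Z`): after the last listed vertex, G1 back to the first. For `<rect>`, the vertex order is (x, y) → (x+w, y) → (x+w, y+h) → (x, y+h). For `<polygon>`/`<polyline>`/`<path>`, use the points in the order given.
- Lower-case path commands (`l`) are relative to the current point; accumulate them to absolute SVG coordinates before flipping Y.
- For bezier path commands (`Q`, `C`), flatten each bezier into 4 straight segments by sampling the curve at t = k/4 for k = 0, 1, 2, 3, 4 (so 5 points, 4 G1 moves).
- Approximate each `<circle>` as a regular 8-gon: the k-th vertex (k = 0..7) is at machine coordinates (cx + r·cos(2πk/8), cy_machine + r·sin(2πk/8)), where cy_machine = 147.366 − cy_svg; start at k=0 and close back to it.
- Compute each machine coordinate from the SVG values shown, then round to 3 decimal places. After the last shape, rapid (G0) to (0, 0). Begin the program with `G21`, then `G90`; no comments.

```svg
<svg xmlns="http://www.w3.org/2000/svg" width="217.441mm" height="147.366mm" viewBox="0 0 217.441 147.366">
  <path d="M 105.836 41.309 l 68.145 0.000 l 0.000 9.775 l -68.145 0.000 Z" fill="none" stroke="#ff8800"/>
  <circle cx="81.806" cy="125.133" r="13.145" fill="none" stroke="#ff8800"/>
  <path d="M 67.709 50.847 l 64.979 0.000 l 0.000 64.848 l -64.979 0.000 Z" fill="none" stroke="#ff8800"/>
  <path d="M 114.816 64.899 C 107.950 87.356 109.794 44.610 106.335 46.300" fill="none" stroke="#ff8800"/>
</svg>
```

G21
G90
G0 X105.836 Y106.057
M4 S631
G1 X173.981 Y106.057 F1945
G1 X173.981 Y96.282 F1945
G1 X105.836 Y96.282 F1945
G1 X105.836 Y106.057 F1945
G0 X94.951 Y22.233
M4 S631
G1 X91.101 Y31.528 F1945
G1 X81.806 Y35.378 F1945
G1 X72.511 Y31.528 F1945
G1 X68.661 Y22.233 F1945
G1 X72.511 Y12.938 F1945
G1 X81.806 Y9.088 F1945
G1 X91.101 Y12.938 F1945
G1 X94.951 Y22.233 F1945
G0 X67.709 Y96.519
M4 S631
G1 X132.688 Y96.519 F1945
G1 X132.688 Y31.671 F1945
G1 X67.709 Y31.671 F1945
G1 X67.709 Y96.519 F1945
G0 X114.816 Y82.467
M4 S631
G1 X111.081 Y76.137 F1945
G1 X109.298 Y83.979 F1945
G1 X108.154 Y95.715 F1945
G1 X106.335 Y101.066 F1945
M5
G0 X0.000 Y0.000

Since the viewBox matches the mm dimensions, user units are millimetres directly. The only transform is the Y-flip y_m = 147.366 − y_svg.

Shape 1 is a rectangle drawn with `<path>`. Its stroke #ff8800 means score at S631, F1945. After flipping Y the toolpath is (105.836,106.057) → (173.981,106.057) → (173.981,96.282) → (105.836,96.282) → (105.836,106.057), returning to the start.

Shape 2 is a circle drawn with `<circle>`. Its stroke #ff8800 means score at S631, F1945. After flipping Y the toolpath is (94.951,22.233) → (91.101,31.528) → (81.806,35.378) → (72.511,31.528) → (68.661,22.233) → (72.511,12.938) → (81.806,9.088) → (91.101,12.938) → (94.951,22.233), returning to the start.

Shape 3 is a rectangle drawn with `<path>`. Its stroke #ff8800 means score at S631, F1945. After flipping Y the toolpath is (67.709,96.519) → (132.688,96.519) → (132.688,31.671) → (67.709,31.671) → (67.709,96.519), returning to the start.

Shape 4 is a cubic bezier drawn with `<path>`. Its stroke #ff8800 means score at S631, F1945. After flipping Y the toolpath is (114.816,82.467) → (111.081,76.137) → (109.298,83.979) → (108.154,95.715) → (106.335,101.066).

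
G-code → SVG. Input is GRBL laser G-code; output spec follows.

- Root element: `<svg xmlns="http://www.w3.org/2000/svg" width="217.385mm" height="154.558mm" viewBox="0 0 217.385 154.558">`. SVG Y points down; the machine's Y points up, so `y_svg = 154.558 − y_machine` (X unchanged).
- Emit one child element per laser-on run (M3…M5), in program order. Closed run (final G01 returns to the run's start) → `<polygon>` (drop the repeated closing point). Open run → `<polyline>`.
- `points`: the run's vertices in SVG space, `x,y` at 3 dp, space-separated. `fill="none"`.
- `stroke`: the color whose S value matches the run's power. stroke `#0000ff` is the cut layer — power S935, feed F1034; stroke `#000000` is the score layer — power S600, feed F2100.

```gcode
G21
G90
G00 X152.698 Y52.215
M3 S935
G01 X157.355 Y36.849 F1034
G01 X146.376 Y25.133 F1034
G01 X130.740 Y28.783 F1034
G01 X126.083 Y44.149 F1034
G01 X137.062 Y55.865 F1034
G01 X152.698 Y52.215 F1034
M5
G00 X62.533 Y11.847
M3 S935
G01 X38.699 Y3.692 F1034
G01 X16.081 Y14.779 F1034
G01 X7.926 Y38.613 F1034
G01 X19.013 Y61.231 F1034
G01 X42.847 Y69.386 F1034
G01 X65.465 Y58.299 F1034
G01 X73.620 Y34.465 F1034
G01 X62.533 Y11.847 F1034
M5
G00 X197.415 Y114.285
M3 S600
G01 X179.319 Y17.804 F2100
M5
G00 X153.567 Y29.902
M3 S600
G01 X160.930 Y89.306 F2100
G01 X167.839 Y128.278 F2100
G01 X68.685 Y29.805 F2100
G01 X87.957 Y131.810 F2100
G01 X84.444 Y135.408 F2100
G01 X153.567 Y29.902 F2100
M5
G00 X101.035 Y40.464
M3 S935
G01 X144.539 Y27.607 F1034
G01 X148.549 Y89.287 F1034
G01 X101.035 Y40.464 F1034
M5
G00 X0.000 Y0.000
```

<svg xmlns="http://www.w3.org/2000/svg" width="217.385mm" height="154.558mm" viewBox="0 0 217.385 154.558">
  <polygon points="152.698,102.343 157.355,117.709 146.376,129.425 130.740,125.775 126.083,110.409 137.062,98.693" fill="none" stroke="#0000ff"/>
  <polygon points="62.533,142.711 38.699,150.866 16.081,139.779 7.926,115.945 19.013,93.327 42.847,85.172 65.465,96.259 73.620,120.093" fill="none" stroke="#0000ff"/>
  <polyline points="197.415,40.273 179.319,136.754" fill="none" stroke="#000000"/>
  <polygon points="153.567,124.656 160.930,65.252 167.839,26.280 68.685,124.753 87.957,22.748 84.444,19.150" fill="none" stroke="#000000"/>
  <polygon points="101.035,114.094 144.539,126.951 148.549,65.271" fill="none" stroke="#0000ff"/>
</svg>

y_svg = 154.558 − y_m.

[1] S935→`#0000ff` (cut); closed run; points: 152.698,102.343 157.355,117.709 146.376,129.425 130.740,125.775 126.083,110.409 137.062,98.693

[2] S935→`#0000ff` (cut); closed run; points: 62.533,142.711 38.699,150.866 16.081,139.779 7.926,115.945 19.013,93.327 42.847,85.172 65.465,96.259 73.620,120.093

[3] S600→`#000000` (score); open run; points: 197.415,40.273 179.319,136.754

[4] S600→`#000000` (score); closed run; points: 153.567,124.656 160.930,65.252 167.839,26.280 68.685,124.753 87.957,22.748 84.444,19.150

[5] S935→`#0000ff` (cut); closed run; points: 101.035,114.094 144.539,126.951 148.549,65.271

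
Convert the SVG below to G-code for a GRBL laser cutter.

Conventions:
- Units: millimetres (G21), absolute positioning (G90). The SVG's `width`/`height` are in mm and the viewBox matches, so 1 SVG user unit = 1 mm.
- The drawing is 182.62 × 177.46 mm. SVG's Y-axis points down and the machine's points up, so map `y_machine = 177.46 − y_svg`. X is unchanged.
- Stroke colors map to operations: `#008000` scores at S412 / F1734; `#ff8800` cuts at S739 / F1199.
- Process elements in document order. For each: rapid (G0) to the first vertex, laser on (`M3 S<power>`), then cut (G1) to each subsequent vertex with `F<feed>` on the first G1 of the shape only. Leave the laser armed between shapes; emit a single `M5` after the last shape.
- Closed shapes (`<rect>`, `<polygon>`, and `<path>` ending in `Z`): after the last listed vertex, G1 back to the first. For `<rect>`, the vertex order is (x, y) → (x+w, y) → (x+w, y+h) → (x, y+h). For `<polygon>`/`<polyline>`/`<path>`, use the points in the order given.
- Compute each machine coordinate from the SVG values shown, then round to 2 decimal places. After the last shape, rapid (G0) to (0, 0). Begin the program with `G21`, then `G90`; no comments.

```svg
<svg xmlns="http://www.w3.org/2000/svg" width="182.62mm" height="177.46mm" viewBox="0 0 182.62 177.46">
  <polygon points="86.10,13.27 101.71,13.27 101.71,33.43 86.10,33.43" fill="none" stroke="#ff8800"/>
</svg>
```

1 u = 1 mm; y_m = 177.46 − y.

[1] `<polygon>` rectangle, #ff8800→cut S739 F1199: (86.10,164.19) → (101.71,164.19) → (101.71,144.03) → (86.10,144.03) → (86.10,164.19) (closed)

G21
G90
G0 X86.10 Y164.19
M3 S739
G1 X101.71 Y164.19 F1199
G1 X101.71 Y144.03
G1 X86.10 Y144.03
G1 X86.10 Y164.19
M5
G0 X0.00 Y0.00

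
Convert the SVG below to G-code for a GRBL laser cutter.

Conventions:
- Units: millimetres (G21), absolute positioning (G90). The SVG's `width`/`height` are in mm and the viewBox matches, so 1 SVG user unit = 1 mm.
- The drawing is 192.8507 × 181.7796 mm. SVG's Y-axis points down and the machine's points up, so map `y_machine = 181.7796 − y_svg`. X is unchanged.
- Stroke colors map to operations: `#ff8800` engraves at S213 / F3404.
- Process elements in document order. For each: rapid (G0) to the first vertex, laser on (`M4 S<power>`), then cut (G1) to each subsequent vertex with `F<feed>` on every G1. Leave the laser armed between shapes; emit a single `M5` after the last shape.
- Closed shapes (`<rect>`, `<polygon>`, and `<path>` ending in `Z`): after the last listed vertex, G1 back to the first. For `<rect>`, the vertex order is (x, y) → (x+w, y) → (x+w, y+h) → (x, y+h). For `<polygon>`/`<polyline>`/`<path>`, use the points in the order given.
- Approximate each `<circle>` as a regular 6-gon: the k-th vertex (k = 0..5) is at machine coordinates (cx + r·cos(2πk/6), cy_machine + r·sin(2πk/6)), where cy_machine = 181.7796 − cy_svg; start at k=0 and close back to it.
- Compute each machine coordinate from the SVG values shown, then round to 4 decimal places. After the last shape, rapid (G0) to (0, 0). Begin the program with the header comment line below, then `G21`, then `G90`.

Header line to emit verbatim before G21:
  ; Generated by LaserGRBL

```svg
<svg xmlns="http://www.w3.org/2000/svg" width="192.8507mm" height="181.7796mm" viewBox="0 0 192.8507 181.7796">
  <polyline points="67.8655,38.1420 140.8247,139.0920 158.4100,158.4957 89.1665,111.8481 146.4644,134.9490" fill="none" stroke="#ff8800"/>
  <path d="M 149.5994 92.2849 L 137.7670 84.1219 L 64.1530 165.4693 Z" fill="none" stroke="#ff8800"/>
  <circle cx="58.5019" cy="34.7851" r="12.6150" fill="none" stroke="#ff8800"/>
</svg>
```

; Generated by LaserGRBL
G21
G90
G0 X67.8655 Y143.6376
M4 S213
G1 X140.8247 Y42.6876 F3404
G1 X158.4100 Y23.2839 F3404
G1 X89.1665 Y69.9315 F3404
G1 X146.4644 Y46.8306 F3404
G0 X149.5994 Y89.4947
M4 S213
G1 X137.7670 Y97.6577 F3404
G1 X64.1530 Y16.3103 F3404
G1 X149.5994 Y89.4947 F3404
G0 X71.1169 Y146.9945
M4 S213
G1 X64.8094 Y157.9194 F3404
G1 X52.1944 Y157.9194 F3404
G1 X45.8869 Y146.9945 F3404
G1 X52.1944 Y136.0696 F3404
G1 X64.8094 Y136.0696 F3404
G1 X71.1169 Y146.9945 F3404
M5
G0 X0.0000 Y0.0000

viewBox `0 0 192.8507 181.7796` with mm width/height → 1 unit = 1 mm. Flip: y_m = 181.7796 − y_svg.

**Shape 1** — `<polyline>` open polyline, stroke `#ff8800` → engrave (S213, F3404). Machine vertices: (67.8655,143.6376) → (140.8247,42.6876) → (158.4100,23.2839) → (89.1665,69.9315) → (146.4644,46.8306). Open path.

**Shape 2** — `<path>` closed polygon, stroke `#ff8800` → engrave (S213, F3404). Machine vertices: (149.5994,89.4947) → (137.7670,97.6577) → (64.1530,16.3103) → (149.5994,89.4947). Closed: final G1 returns to the first vertex.

**Shape 3** — `<circle>` circle, stroke `#ff8800` → engrave (S213, F3404). Machine vertices: (71.1169,146.9945) → (64.8094,157.9194) → (52.1944,157.9194) → (45.8869,146.9945) → (52.1944,136.0696) → (64.8094,136.0696) → (71.1169,146.9945). Closed: final G1 returns to the first vertex.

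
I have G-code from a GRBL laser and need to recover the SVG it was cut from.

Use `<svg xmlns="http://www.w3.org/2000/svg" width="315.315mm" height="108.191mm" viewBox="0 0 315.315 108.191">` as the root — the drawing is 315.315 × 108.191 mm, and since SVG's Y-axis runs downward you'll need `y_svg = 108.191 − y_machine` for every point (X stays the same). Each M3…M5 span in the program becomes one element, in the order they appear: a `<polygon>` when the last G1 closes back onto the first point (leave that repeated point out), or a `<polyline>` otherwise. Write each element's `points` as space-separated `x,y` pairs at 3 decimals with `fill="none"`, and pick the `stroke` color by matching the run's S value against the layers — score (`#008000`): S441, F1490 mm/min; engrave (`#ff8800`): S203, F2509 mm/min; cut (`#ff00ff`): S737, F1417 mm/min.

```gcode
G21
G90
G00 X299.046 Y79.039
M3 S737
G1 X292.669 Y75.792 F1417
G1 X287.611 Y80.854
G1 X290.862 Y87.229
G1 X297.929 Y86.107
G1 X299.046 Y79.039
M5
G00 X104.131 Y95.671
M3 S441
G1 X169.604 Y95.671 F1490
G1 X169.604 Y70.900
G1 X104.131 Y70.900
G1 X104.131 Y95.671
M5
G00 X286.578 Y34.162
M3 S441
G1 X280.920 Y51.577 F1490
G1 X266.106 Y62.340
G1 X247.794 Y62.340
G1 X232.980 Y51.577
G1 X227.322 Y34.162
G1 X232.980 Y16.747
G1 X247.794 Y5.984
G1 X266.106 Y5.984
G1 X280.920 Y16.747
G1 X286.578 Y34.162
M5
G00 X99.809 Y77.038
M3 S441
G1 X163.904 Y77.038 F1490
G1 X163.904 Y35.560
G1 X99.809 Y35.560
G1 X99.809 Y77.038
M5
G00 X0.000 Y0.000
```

Each laser-on run becomes one SVG element. Flip Y back into SVG space with y_svg = 108.191 − y_machine.

Run 1: power S737 maps to stroke `#ff00ff` (cut). The run returns to its start, so emit a `<polygon>` with points (Y-flipped): 299.046,29.152 292.669,32.399 287.611,27.337 290.862,20.962 297.929,22.084.

Run 2: power S441 maps to stroke `#008000` (score). The run returns to its start, so emit a `<polygon>` with points (Y-flipped): 104.131,12.520 169.604,12.520 169.604,37.291 104.131,37.291.

Run 3: power S441 maps to stroke `#008000` (score). The run returns to its start, so emit a `<polygon>` with points (Y-flipped): 286.578,74.029 280.920,56.614 266.106,45.851 247.794,45.851 232.980,56.614 227.322,74.029 232.980,91.444 247.794,102.207 266.106,102.207 280.920,91.444.

Run 4: power S441 maps to stroke `#008000` (score). The run returns to its start, so emit a `<polygon>` with points (Y-flipped): 99.809,31.153 163.904,31.153 163.904,72.631 99.809,72.631.

<svg xmlns="http://www.w3.org/2000/svg" width="315.315mm" height="108.191mm" viewBox="0 0 315.315 108.191">
  <polygon points="299.046,29.152 292.669,32.399 287.611,27.337 290.862,20.962 297.929,22.084" fill="none" stroke="#ff00ff"/>
  <polygon points="104.131,12.520 169.604,12.520 169.604,37.291 104.131,37.291" fill="none" stroke="#008000"/>
  <polygon points="286.578,74.029 280.920,56.614 266.106,45.851 247.794,45.851 232.980,56.614 227.322,74.029 232.980,91.444 247.794,102.207 266.106,102.207 280.920,91.444" fill="none" stroke="#008000"/>
  <polygon points="99.809,31.153 163.904,31.153 163.904,72.631 99.809,72.631" fill="none" stroke="#008000"/>
</svg>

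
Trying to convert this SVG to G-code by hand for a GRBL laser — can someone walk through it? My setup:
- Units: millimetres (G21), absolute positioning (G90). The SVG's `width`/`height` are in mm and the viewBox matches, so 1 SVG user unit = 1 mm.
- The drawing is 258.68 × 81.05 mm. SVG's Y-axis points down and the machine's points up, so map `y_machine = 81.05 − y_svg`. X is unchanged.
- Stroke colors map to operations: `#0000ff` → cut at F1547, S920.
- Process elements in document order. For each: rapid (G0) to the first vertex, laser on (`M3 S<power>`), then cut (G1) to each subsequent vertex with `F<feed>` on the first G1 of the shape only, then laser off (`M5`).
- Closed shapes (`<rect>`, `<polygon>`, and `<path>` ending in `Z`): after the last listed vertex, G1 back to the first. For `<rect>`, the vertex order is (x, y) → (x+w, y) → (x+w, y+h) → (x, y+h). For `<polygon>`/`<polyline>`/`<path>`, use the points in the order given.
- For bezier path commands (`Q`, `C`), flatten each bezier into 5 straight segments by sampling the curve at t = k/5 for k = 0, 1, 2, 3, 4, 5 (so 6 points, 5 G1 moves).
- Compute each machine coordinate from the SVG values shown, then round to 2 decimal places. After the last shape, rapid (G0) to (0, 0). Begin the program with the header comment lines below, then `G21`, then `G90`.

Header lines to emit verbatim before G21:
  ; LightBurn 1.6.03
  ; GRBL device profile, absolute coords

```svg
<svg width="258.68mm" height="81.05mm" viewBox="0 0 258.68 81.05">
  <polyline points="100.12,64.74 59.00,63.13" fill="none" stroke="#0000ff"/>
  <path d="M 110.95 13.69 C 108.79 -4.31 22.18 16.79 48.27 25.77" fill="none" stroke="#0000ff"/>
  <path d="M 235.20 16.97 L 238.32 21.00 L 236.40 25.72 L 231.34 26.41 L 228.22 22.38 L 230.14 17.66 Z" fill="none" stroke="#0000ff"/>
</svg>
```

1 u = 1 mm; y_m = 81.05 − y.

[1] `<polyline>` line segment, #0000ff→cut S920 F1547: (100.12,16.31) → (59.00,17.92)

[2] `<path>` cubic bezier, #0000ff→cut S920 F1547: (110.95,67.36) → (101.10,73.88) → (80.44,73.47) → (58.44,68.60) → (44.56,61.71) → (48.27,55.28)

[3] `<path>` regular polygon, #0000ff→cut S920 F1547: (235.20,64.08) → (238.32,60.05) → (236.40,55.33) → (231.34,54.64) → (228.22,58.67) → (230.14,63.39) → (235.20,64.08) (closed)

; LightBurn 1.6.03
; GRBL device profile, absolute coords
G21
G90
G0 X100.12 Y16.31
M3 S920
G1 X59.00 Y17.92 F1547
M5
G0 X110.95 Y67.36
M3 S920
G1 X101.10 Y73.88 F1547
G1 X80.44 Y73.47
G1 X58.44 Y68.60
G1 X44.56 Y61.71
G1 X48.27 Y55.28
M5
G0 X235.20 Y64.08
M3 S920
G1 X238.32 Y60.05 F1547
G1 X236.40 Y55.33
G1 X231.34 Y54.64
G1 X228.22 Y58.67
G1 X230.14 Y63.39
G1 X235.20 Y64.08
M5
G0 X0.00 Y0.00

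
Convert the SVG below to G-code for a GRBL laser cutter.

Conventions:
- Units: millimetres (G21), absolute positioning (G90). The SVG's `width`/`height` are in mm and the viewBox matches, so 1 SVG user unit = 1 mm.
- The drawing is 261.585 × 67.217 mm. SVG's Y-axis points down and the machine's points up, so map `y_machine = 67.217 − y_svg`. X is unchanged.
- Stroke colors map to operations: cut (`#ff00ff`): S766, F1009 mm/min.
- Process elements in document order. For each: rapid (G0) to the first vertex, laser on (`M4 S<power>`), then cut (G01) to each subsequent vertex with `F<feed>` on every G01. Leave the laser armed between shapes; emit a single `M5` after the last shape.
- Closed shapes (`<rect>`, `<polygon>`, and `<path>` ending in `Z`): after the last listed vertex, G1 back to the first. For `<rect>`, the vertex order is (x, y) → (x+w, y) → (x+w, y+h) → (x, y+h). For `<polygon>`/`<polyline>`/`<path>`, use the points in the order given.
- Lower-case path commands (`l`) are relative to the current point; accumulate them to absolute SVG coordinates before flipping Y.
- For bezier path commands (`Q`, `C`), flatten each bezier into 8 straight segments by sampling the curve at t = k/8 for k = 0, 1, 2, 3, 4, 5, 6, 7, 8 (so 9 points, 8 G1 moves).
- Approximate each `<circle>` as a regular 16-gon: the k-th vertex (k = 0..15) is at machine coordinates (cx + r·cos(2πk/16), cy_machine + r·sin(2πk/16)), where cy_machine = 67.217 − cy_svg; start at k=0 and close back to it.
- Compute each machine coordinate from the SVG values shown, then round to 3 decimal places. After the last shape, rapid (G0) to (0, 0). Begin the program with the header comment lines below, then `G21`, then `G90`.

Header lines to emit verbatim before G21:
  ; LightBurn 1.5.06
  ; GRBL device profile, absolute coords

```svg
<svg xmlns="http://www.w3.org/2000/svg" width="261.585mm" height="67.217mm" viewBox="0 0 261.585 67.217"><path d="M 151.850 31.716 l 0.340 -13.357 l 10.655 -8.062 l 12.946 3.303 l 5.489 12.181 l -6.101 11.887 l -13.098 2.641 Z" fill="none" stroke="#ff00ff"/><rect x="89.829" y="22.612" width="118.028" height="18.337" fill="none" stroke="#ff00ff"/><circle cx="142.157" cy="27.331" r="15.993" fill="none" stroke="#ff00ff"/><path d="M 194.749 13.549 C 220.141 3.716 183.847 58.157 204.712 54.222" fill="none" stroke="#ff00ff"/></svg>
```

Since the viewBox matches the mm dimensions, user units are millimetres directly. The only transform is the Y-flip y_m = 67.217 − y_svg.

Shape 1 is a regular polygon drawn with `<path>`. Its stroke #ff00ff means cut at S766, F1009. After flipping Y the toolpath is (151.850,35.501) → (152.190,48.858) → (162.845,56.920) → (175.791,53.617) → (181.280,41.436) → (175.179,29.549) → (162.081,26.908) → (151.850,35.501), returning to the start.

Shape 2 is a rectangle drawn with `<rect>`. Its stroke #ff00ff means cut at S766, F1009. After flipping Y the toolpath is (89.829,44.605) → (207.857,44.605) → (207.857,26.268) → (89.829,26.268) → (89.829,44.605), returning to the start.

Shape 3 is a circle drawn with `<circle>`. Its stroke #ff00ff means cut at S766, F1009. After flipping Y the toolpath is (158.150,39.886) → (156.933,46.006) → (153.466,51.195) → (148.277,54.662) → (142.157,55.879) → (136.037,54.662) → (130.848,51.195) → (127.381,46.006) → (126.164,39.886) → (127.381,33.766) → (130.848,28.577) → (136.037,25.110) → (142.157,23.893) → (148.277,25.110) → (153.466,28.577) → (156.933,33.766) → (158.150,39.886), returning to the start.

Shape 4 is a cubic bezier drawn with `<path>`. Its stroke #ff00ff means cut at S766, F1009. After flipping Y the toolpath is (194.749,53.668) → (201.612,54.582) → (204.084,50.908) → (203.558,44.082) → (201.428,35.543) → (199.086,26.728) → (197.924,19.073) → (199.335,14.016) → (204.712,12.995).

; LightBurn 1.5.06
; GRBL device profile, absolute coords
G21
G90
G0 X151.850 Y35.501
M4 S766
G01 X152.190 Y48.858 F1009
G01 X162.845 Y56.920 F1009
G01 X175.791 Y53.617 F1009
G01 X181.280 Y41.436 F1009
G01 X175.179 Y29.549 F1009
G01 X162.081 Y26.908 F1009
G01 X151.850 Y35.501 F1009
G0 X89.829 Y44.605
M4 S766
G01 X207.857 Y44.605 F1009
G01 X207.857 Y26.268 F1009
G01 X89.829 Y26.268 F1009
G01 X89.829 Y44.605 F1009
G0 X158.150 Y39.886
M4 S766
G01 X156.933 Y46.006 F1009
G01 X153.466 Y51.195 F1009
G01 X148.277 Y54.662 F1009
G01 X142.157 Y55.879 F1009
G01 X136.037 Y54.662 F1009
G01 X130.848 Y51.195 F1009
G01 X127.381 Y46.006 F1009
G01 X126.164 Y39.886 F1009
G01 X127.381 Y33.766 F1009
G01 X130.848 Y28.577 F1009
G01 X136.037 Y25.110 F1009
G01 X142.157 Y23.893 F1009
G01 X148.277 Y25.110 F1009
G01 X153.466 Y28.577 F1009
G01 X156.933 Y33.766 F1009
G01 X158.150 Y39.886 F1009
G0 X194.749 Y53.668
M4 S766
G01 X201.612 Y54.582 F1009
G01 X204.084 Y50.908 F1009
G01 X203.558 Y44.082 F1009
G01 X201.428 Y35.543 F1009
G01 X199.086 Y26.728 F1009
G01 X197.924 Y19.073 F1009
G01 X199.335 Y14.016 F1009
G01 X204.712 Y12.995 F1009
M5
G0 X0.000 Y0.000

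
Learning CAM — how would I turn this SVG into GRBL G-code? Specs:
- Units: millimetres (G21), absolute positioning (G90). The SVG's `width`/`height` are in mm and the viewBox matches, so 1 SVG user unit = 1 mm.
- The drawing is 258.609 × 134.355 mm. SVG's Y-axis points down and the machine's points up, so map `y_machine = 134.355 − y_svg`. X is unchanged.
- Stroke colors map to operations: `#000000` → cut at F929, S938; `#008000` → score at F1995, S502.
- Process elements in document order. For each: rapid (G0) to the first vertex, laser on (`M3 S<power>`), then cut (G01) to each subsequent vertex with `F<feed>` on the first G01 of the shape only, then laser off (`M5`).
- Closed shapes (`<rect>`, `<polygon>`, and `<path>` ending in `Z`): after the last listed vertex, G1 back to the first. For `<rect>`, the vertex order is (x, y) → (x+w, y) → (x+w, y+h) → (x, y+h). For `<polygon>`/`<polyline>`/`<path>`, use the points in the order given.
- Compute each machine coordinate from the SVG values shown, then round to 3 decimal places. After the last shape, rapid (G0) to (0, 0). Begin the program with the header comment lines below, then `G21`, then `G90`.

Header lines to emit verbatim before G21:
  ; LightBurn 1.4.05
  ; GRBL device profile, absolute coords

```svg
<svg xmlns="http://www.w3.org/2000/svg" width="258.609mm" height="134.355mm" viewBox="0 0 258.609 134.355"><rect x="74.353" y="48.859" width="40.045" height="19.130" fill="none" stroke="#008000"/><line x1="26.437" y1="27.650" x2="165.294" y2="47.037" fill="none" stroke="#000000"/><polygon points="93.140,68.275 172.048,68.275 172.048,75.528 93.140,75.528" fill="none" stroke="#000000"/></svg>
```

; LightBurn 1.4.05
; GRBL device profile, absolute coords
G21
G90
G0 X74.353 Y85.496
M3 S502
G01 X114.398 Y85.496 F1995
G01 X114.398 Y66.366
G01 X74.353 Y66.366
G01 X74.353 Y85.496
M5
G0 X26.437 Y106.705
M3 S938
G01 X165.294 Y87.318 F929
M5
G0 X93.140 Y66.080
M3 S938
G01 X172.048 Y66.080 F929
G01 X172.048 Y58.827
G01 X93.140 Y58.827
G01 X93.140 Y66.080
M5
G0 X0.000 Y0.000

1 u = 1 mm; y_m = 134.355 − y.

[1] `<rect>` rectangle, #008000→score S502 F1995: (74.353,85.496) → (114.398,85.496) → (114.398,66.366) → (74.353,66.366) → (74.353,85.496) (closed)

[2] `<line>` line segment, #000000→cut S938 F929: (26.437,106.705) → (165.294,87.318)

[3] `<polygon>` rectangle, #000000→cut S938 F929: (93.140,66.080) → (172.048,66.080) → (172.048,58.827) → (93.140,58.827) → (93.140,66.080) (closed)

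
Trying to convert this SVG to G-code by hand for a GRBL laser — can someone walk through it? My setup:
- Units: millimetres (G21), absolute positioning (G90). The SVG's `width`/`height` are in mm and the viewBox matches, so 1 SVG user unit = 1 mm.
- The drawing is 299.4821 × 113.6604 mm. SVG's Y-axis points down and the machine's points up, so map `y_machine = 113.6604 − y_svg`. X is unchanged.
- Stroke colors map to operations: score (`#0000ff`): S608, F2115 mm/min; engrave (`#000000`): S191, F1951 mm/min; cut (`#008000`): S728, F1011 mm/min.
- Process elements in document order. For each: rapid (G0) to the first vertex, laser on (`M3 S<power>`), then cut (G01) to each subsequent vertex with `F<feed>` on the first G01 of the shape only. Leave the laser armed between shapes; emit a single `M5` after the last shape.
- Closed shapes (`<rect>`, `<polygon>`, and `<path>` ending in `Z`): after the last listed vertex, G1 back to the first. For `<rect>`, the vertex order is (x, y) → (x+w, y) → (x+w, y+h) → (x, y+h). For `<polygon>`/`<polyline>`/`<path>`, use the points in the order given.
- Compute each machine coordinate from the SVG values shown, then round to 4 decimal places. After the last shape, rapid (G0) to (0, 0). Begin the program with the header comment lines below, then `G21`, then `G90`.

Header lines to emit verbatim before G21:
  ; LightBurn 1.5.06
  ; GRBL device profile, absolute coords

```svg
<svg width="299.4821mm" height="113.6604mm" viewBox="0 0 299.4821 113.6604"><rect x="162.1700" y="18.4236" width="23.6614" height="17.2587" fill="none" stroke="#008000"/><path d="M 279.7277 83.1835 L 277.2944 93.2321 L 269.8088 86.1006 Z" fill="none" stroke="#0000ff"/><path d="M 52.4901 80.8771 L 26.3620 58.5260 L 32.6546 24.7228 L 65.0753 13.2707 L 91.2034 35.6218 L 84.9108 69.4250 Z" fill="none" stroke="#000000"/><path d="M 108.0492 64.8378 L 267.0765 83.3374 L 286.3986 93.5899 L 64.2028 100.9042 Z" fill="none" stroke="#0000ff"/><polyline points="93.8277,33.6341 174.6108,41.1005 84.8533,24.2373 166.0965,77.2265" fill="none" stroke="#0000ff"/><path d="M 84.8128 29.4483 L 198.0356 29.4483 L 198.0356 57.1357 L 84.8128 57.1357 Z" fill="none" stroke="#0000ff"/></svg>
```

Since the viewBox matches the mm dimensions, user units are millimetres directly. The only transform is the Y-flip y_m = 113.6604 − y_svg.

Shape 1 is a rectangle drawn with `<rect>`. Its stroke #008000 means cut at S728, F1011. After flipping Y the toolpath is (162.1700,95.2368) → (185.8314,95.2368) → (185.8314,77.9781) → (162.1700,77.9781) → (162.1700,95.2368), returning to the start.

Shape 2 is a regular polygon drawn with `<path>`. Its stroke #0000ff means score at S608, F2115. After flipping Y the toolpath is (279.7277,30.4769) → (277.2944,20.4283) → (269.8088,27.5598) → (279.7277,30.4769), returning to the start.

Shape 3 is a regular polygon drawn with `<path>`. Its stroke #000000 means engrave at S191, F1951. After flipping Y the toolpath is (52.4901,32.7833) → (26.3620,55.1344) → (32.6546,88.9376) → (65.0753,100.3897) → (91.2034,78.0386) → (84.9108,44.2354) → (52.4901,32.7833), returning to the start.

Shape 4 is a closed polygon drawn with `<path>`. Its stroke #0000ff means score at S608, F2115. After flipping Y the toolpath is (108.0492,48.8226) → (267.0765,30.3230) → (286.3986,20.0705) → (64.2028,12.7562) → (108.0492,48.8226), returning to the start.

Shape 5 is a open polyline drawn with `<polyline>`. Its stroke #0000ff means score at S608, F2115. After flipping Y the toolpath is (93.8277,80.0263) → (174.6108,72.5599) → (84.8533,89.4231) → (166.0965,36.4339).

Shape 6 is a rectangle drawn with `<path>`. Its stroke #0000ff means score at S608, F2115. After flipping Y the toolpath is (84.8128,84.2121) → (198.0356,84.2121) → (198.0356,56.5247) → (84.8128,56.5247) → (84.8128,84.2121), returning to the start.

; LightBurn 1.5.06
; GRBL device profile, absolute coords
G21
G90
G0 X162.1700 Y95.2368
M3 S728
G01 X185.8314 Y95.2368 F1011
G01 X185.8314 Y77.9781
G01 X162.1700 Y77.9781
G01 X162.1700 Y95.2368
G0 X279.7277 Y30.4769
M3 S608
G01 X277.2944 Y20.4283 F2115
G01 X269.8088 Y27.5598
G01 X279.7277 Y30.4769
G0 X52.4901 Y32.7833
M3 S191
G01 X26.3620 Y55.1344 F1951
G01 X32.6546 Y88.9376
G01 X65.0753 Y100.3897
G01 X91.2034 Y78.0386
G01 X84.9108 Y44.2354
G01 X52.4901 Y32.7833
G0 X108.0492 Y48.8226
M3 S608
G01 X267.0765 Y30.3230 F2115
G01 X286.3986 Y20.0705
G01 X64.2028 Y12.7562
G01 X108.0492 Y48.8226
G0 X93.8277 Y80.0263
M3 S608
G01 X174.6108 Y72.5599 F2115
G01 X84.8533 Y89.4231
G01 X166.0965 Y36.4339
G0 X84.8128 Y84.2121
M3 S608
G01 X198.0356 Y84.2121 F2115
G01 X198.0356 Y56.5247
G01 X84.8128 Y56.5247
G01 X84.8128 Y84.2121
M5
G0 X0.0000 Y0.0000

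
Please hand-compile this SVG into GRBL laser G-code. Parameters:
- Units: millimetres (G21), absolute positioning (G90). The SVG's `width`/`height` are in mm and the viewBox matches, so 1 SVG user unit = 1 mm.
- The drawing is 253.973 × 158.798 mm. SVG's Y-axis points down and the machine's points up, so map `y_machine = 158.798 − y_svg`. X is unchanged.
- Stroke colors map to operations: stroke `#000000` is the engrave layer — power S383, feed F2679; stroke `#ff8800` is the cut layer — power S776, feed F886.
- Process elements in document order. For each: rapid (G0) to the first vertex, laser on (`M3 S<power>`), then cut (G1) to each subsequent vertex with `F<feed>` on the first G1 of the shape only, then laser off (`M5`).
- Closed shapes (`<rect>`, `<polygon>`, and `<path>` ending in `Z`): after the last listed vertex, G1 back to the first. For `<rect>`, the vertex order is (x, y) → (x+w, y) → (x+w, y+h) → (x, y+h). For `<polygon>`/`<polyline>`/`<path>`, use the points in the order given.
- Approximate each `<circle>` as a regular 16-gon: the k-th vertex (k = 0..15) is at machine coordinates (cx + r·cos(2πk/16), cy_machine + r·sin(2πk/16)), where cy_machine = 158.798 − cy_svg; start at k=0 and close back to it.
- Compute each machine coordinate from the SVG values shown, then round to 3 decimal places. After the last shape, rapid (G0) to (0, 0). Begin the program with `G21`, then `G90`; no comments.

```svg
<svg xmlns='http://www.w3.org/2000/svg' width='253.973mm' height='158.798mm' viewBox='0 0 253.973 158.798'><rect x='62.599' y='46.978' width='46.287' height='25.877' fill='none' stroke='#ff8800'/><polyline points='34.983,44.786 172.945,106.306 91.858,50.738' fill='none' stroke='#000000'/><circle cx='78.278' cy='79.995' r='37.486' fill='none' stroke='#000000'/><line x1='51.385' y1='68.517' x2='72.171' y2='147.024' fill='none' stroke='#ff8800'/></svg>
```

viewBox `0 0 253.973 158.798` with mm width/height → 1 unit = 1 mm. Flip: y_m = 158.798 − y_svg.

**Shape 1** — `<rect>` rectangle, stroke `#ff8800` → cut (S776, F886). Machine vertices: (62.599,111.820) → (108.886,111.820) → (108.886,85.943) → (62.599,85.943) → (62.599,111.820). Closed: final G1 returns to the first vertex.

**Shape 2** — `<polyline>` open polyline, stroke `#000000` → engrave (S383, F2679). Machine vertices: (34.983,114.012) → (172.945,52.492) → (91.858,108.060). Open path.

**Shape 3** — `<circle>` circle, stroke `#000000` → engrave (S383, F2679). Machine vertices: (115.764,78.803) → (112.911,93.148) → (104.785,105.310) → (92.623,113.436) → (78.278,116.289) → (63.933,113.436) → (51.771,105.310) → (43.645,93.148) → (40.792,78.803) → (43.645,64.458) → (51.771,52.296) → (63.933,44.170) → (78.278,41.317) → (92.623,44.170) → (104.785,52.296) → (112.911,64.458) → (115.764,78.803). Closed: final G1 returns to the first vertex.

**Shape 4** — `<line>` line segment, stroke `#ff8800` → cut (S776, F886). Machine vertices: (51.385,90.281) → (72.171,11.774). Open path.

G21
G90
G0 X62.599 Y111.820
M3 S776
G1 X108.886 Y111.820 F886
G1 X108.886 Y85.943
G1 X62.599 Y85.943
G1 X62.599 Y111.820
M5
G0 X34.983 Y114.012
M3 S383
G1 X172.945 Y52.492 F2679
G1 X91.858 Y108.060
M5
G0 X115.764 Y78.803
M3 S383
G1 X112.911 Y93.148 F2679
G1 X104.785 Y105.310
G1 X92.623 Y113.436
G1 X78.278 Y116.289
G1 X63.933 Y113.436
G1 X51.771 Y105.310
G1 X43.645 Y93.148
G1 X40.792 Y78.803
G1 X43.645 Y64.458
G1 X51.771 Y52.296
G1 X63.933 Y44.170
G1 X78.278 Y41.317
G1 X92.623 Y44.170
G1 X104.785 Y52.296
G1 X112.911 Y64.458
G1 X115.764 Y78.803
M5
G0 X51.385 Y90.281
M3 S776
G1 X72.171 Y11.774 F886
M5
G0 X0.000 Y0.000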